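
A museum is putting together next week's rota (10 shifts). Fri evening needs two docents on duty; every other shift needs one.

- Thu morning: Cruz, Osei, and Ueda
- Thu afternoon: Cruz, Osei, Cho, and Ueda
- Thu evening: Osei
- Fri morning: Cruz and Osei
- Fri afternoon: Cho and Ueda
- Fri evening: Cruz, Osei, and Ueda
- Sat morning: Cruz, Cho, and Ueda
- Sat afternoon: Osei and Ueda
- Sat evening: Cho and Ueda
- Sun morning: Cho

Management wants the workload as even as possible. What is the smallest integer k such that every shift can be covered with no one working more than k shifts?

With 4 docents and 11 worker-slots to fill, someone must work at least ⌈11/4⌉ = 3 shifts, so k ≥ 3.
k = 3 works: Thu morning→Cruz, Thu afternoon→Ueda, Thu evening→Osei, Fri morning→Cruz, Fri afternoon→Cho, Fri evening→Cruz+Osei, Sat morning→Ueda, Sat afternoon→Osei, Sat evening→Cho, Sun morning→Cho.
Loads: Cruz 3, Osei 3, Cho 3, Ueda 2 — all ≤ 3.

3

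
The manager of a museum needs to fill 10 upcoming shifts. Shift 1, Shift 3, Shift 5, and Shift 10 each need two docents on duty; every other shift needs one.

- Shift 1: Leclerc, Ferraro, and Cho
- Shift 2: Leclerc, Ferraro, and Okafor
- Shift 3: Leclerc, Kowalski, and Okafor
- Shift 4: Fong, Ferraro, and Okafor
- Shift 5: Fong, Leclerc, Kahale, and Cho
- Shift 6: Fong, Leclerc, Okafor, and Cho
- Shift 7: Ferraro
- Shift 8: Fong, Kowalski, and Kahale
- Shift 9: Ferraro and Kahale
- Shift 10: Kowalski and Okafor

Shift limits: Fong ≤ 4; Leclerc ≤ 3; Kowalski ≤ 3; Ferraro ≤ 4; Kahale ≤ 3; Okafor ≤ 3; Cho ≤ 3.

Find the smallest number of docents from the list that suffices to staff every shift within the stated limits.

14 slots to fill and no one can take more than 4, so at least ⌈14/4⌉ = 4 docents are needed.
Shifts {Shift 5, Shift 7, Shift 10} need 5 slots, but among the docents available for them (Fong, Leclerc, Kowalski, Ferraro, Kahale, Okafor, and Cho) any 4 together supply at most 4. So 4 docents are not enough.
Fong, Leclerc, Kowalski, Ferraro, and Okafor alone can cover everything: Shift 1→Leclerc+Ferraro, Shift 2→Leclerc, Shift 3→Kowalski+Okafor, Shift 4→Fong, Shift 5→Fong+Leclerc, Shift 6→Fong, Shift 7→Ferraro, Shift 8→Fong, Shift 9→Ferraro, Shift 10→Kowalski+Okafor.

5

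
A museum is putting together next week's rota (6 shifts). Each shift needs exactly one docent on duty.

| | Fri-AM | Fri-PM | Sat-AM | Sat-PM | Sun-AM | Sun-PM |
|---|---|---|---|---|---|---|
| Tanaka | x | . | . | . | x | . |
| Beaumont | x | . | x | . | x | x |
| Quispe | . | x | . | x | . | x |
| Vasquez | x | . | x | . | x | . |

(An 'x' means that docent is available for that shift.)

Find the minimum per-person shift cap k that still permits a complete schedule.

2

With 4 docents and 6 worker-slots to fill, someone must work at least ⌈6/4⌉ = 2 shifts, so k ≥ 2.
k = 2 works: Fri-AM→Tanaka, Fri-PM→Quispe, Sat-AM→Beaumont, Sat-PM→Quispe, Sun-AM→Tanaka, Sun-PM→Beaumont.
Loads: Tanaka 2, Beaumont 2, Quispe 2, Vasquez 0 — all ≤ 2.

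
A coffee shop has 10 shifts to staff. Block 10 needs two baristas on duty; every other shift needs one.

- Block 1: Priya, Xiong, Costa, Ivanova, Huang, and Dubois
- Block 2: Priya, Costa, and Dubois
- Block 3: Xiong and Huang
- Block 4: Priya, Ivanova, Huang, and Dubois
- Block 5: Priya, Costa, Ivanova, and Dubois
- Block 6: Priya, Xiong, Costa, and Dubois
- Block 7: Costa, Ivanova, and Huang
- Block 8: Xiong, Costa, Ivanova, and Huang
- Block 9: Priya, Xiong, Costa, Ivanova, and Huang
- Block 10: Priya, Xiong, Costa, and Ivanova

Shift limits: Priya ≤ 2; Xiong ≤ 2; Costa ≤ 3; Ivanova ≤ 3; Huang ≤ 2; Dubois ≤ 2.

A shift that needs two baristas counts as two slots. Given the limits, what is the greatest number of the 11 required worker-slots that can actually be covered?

Total capacity across all baristas is 2+2+3+3+2+2 = 14, and 11 slots are needed, so at most 11 can be filled.
An assignment achieving 11: Block 1→Huang, Block 2→Priya, Block 3→Xiong, Block 4→Priya, Block 5→Costa, Block 6→Xiong, Block 7→Costa, Block 8→Ivanova, Block 9→Ivanova, Block 10→Costa+Ivanova.
Loads: Priya 2/2, Xiong 2/2, Costa 3/3, Ivanova 3/3, Huang 1/2, Dubois 0/2.

11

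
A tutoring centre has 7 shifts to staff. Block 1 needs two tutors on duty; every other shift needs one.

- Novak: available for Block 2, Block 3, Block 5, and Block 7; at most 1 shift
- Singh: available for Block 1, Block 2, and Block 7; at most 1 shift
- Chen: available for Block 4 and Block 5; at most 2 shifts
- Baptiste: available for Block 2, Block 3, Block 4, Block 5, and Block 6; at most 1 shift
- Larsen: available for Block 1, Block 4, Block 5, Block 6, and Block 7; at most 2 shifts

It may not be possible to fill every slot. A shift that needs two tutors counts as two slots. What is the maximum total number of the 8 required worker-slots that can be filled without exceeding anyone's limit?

Total capacity across all tutors is 1+1+2+1+2 = 7, and 8 slots are needed, so at most 7 can be filled.
An assignment achieving 7: Block 1→Singh+Larsen, Block 3→Novak, Block 4→Chen, Block 5→Chen, Block 6→Baptiste, Block 7→Larsen.
Loads: Novak 1/1, Singh 1/1, Chen 2/2, Baptiste 1/1, Larsen 2/2.

7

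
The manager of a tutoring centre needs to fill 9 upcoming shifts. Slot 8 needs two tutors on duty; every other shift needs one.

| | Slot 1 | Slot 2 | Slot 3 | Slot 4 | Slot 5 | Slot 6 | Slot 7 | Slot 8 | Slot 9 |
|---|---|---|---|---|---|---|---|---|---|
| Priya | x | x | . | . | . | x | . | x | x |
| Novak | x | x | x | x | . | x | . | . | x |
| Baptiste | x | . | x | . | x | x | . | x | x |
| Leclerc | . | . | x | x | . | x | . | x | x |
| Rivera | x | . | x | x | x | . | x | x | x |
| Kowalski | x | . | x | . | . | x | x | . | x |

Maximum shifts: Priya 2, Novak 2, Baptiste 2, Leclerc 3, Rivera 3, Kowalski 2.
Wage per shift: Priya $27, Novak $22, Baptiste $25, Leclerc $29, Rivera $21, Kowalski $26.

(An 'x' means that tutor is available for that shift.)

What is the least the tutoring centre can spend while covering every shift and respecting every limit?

Picking the cheapest available tutor for each shift independently would cost $216, but that ignores the shift limits.
An optimal schedule: Slot 1→Novak, Slot 2→Novak, Slot 3→Baptiste, Slot 4→Rivera, Slot 5→Rivera, Slot 6→Kowalski, Slot 7→Rivera, Slot 8→Baptiste+Priya, Slot 9→Kowalski.
Total: 22 + 22 + 25 + 21 + 21 + 26 + 21 + 25 + 27 + 26 = $236.

$236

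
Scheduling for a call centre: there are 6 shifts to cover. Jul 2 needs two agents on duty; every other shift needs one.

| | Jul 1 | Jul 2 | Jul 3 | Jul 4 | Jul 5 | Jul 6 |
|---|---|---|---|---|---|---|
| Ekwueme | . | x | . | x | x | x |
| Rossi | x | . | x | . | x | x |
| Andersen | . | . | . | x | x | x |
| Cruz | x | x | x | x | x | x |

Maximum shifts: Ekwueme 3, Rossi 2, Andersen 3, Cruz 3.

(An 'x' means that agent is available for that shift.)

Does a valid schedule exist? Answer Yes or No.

Jul 2 can only be covered by Ekwueme and Cruz, so that assignment is forced.
One valid schedule: Jul 1→Rossi, Jul 2→Ekwueme+Cruz, Jul 3→Rossi, Jul 4→Ekwueme, Jul 5→Ekwueme, Jul 6→Andersen.
Loads: Ekwueme 3/3, Rossi 2/2, Andersen 1/3, Cruz 1/3 — all within limits.

Yes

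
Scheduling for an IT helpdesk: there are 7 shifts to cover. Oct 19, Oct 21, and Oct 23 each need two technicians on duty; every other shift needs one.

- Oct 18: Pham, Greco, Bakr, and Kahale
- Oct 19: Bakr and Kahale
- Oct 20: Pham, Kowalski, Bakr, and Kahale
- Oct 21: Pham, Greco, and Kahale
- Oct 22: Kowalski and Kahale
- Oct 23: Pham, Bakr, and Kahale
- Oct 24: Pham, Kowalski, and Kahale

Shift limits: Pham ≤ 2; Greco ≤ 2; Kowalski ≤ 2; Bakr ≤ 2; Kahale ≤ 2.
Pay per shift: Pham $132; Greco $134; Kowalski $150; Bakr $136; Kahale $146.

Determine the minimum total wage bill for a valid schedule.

Oct 19 can only be covered by Bakr and Kahale, so that assignment is forced.
Picking the cheapest available technician for each shift independently would cost $1358, but that ignores the shift limits.
An optimal schedule: Oct 18→Greco, Oct 19→Bakr+Kahale, Oct 20→Kahale, Oct 21→Pham+Greco, Oct 22→Kowalski, Oct 23→Pham+Bakr, Oct 24→Kowalski.
Total: 134 + 136 + 146 + 146 + 132 + 134 + 150 + 132 + 136 + 150 = $1396.

$1396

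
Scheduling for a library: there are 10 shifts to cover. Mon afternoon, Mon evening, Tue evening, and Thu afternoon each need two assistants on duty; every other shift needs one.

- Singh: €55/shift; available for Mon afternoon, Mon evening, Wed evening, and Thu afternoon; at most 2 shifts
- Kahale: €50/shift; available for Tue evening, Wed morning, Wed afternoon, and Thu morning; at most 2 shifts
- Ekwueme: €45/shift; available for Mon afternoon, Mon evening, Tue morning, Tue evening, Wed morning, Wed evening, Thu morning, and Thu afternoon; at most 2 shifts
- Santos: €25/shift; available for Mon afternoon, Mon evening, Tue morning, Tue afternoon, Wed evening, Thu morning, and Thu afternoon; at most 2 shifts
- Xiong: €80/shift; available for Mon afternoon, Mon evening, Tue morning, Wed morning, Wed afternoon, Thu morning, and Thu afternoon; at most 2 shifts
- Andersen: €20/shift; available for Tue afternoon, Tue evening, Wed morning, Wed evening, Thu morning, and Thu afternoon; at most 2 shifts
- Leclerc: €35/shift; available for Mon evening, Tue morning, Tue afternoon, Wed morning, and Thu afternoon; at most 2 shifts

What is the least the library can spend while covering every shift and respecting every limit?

€620

Picking the cheapest available assistant for each shift independently would cost €395, but that ignores the shift limits.
An optimal schedule: Mon afternoon→Singh+Santos, Mon evening→Xiong+Leclerc, Tue morning→Ekwueme, Tue afternoon→Santos, Tue evening→Kahale+Ekwueme, Wed morning→Xiong, Wed afternoon→Kahale, Wed evening→Singh, Thu morning→Andersen, Thu afternoon→Andersen+Leclerc.
Total: 55 + 25 + 80 + 35 + 45 + 25 + 50 + 45 + 80 + 50 + 55 + 20 + 20 + 35 = €620.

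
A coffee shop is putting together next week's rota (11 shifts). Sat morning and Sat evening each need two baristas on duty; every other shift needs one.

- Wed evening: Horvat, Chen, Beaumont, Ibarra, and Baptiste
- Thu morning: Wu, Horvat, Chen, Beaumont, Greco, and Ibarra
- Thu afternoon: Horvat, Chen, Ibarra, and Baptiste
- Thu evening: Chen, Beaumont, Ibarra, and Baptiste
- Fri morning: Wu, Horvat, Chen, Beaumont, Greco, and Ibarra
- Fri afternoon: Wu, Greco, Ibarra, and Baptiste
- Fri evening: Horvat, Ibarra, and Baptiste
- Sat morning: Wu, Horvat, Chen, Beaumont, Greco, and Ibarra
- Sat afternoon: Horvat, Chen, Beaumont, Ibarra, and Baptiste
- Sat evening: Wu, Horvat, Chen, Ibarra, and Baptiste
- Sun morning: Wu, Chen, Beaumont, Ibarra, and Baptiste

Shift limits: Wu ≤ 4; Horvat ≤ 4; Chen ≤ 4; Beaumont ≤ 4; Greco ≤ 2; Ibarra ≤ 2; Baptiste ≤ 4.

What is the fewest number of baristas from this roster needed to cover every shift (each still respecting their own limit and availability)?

13 slots to fill and no one can take more than 4, so at least ⌈13/4⌉ = 4 baristas are needed.
Wu, Horvat, Chen, and Beaumont alone can cover everything: Wed evening→Horvat, Thu morning→Wu, Thu afternoon→Horvat, Thu evening→Chen, Fri morning→Chen, Fri afternoon→Wu, Fri evening→Horvat, Sat morning→Chen+Beaumont, Sat afternoon→Horvat, Sat evening→Wu+Chen, Sun morning→Wu.

4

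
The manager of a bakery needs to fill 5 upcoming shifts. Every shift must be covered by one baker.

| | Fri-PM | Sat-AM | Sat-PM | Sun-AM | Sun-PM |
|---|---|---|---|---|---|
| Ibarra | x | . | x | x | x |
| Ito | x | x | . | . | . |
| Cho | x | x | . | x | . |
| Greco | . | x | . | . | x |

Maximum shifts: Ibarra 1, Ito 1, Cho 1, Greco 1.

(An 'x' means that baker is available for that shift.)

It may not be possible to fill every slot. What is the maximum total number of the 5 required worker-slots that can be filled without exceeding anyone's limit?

Total capacity across all bakers is 1+1+1+1 = 4, and 5 slots are needed, so at most 4 can be filled.
An assignment achieving 4: Fri-PM→Ito, Sat-PM→Ibarra, Sun-AM→Cho, Sun-PM→Greco.
Loads: Ibarra 1/1, Ito 1/1, Cho 1/1, Greco 1/1.

4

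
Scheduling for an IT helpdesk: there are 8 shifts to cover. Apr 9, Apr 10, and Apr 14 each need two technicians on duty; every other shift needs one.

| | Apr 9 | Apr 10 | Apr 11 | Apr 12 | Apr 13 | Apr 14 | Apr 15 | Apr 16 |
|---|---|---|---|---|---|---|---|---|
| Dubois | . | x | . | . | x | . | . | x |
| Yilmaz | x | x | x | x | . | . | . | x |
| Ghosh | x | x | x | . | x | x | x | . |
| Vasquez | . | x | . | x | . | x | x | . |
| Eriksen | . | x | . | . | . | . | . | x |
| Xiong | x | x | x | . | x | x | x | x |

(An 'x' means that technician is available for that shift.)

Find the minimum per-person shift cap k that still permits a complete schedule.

With 6 technicians and 11 worker-slots to fill, someone must work at least ⌈11/6⌉ = 2 shifts, so k ≥ 2.
k = 2 works: Apr 9→Yilmaz+Ghosh, Apr 10→Eriksen+Xiong, Apr 11→Ghosh, Apr 12→Yilmaz, Apr 13→Dubois, Apr 14→Vasquez+Xiong, Apr 15→Vasquez, Apr 16→Dubois.
Loads: Dubois 2, Yilmaz 2, Ghosh 2, Vasquez 2, Eriksen 1, Xiong 2 — all ≤ 2.

2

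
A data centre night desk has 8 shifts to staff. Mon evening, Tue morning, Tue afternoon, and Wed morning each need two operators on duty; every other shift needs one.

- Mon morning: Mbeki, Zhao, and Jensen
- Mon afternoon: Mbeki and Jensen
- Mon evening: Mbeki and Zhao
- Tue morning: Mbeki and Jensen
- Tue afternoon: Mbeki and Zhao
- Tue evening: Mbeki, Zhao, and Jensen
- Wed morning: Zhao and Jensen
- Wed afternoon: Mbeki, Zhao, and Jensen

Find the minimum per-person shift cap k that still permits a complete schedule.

With 3 operators and 12 worker-slots to fill, someone must work at least ⌈12/3⌉ = 4 shifts, so k ≥ 4.
k = 4 works: Mon morning→Zhao, Mon afternoon→Mbeki, Mon evening→Mbeki+Zhao, Tue morning→Mbeki+Jensen, Tue afternoon→Mbeki+Zhao, Tue evening→Jensen, Wed morning→Zhao+Jensen, Wed afternoon→Jensen.
Loads: Mbeki 4, Zhao 4, Jensen 4 — all ≤ 4.

4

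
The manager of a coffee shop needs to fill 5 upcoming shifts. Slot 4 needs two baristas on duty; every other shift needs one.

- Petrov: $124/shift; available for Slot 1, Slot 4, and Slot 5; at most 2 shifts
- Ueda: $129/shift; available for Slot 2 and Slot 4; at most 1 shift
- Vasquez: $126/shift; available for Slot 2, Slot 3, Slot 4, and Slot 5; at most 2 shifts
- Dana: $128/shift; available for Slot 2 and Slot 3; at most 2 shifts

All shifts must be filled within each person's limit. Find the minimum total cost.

Slot 1 can only be covered by Petrov, so that assignment is forced.
Picking the cheapest available barista for each shift independently would cost $750, but that ignores the shift limits.
An optimal schedule: Slot 1→Petrov, Slot 2→Dana, Slot 3→Dana, Slot 4→Petrov+Vasquez, Slot 5→Vasquez.
Total: 124 + 128 + 128 + 124 + 126 + 126 = $756.

$756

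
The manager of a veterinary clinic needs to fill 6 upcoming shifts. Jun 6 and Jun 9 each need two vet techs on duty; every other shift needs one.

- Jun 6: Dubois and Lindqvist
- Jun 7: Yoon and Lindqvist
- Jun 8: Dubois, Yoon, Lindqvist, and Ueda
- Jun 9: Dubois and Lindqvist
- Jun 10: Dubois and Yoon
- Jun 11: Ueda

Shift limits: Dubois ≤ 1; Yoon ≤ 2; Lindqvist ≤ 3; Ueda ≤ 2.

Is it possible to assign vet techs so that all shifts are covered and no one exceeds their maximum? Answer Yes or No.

No

Total capacity is 8 and 8 slots are needed, so capacity alone doesn't rule it out.
Shifts {Jun 6, Jun 9} need 4 worker-slots in total, but the vet techs available for any of those shifts (Dubois and Lindqvist) can supply at most 3 among them. So no valid schedule exists.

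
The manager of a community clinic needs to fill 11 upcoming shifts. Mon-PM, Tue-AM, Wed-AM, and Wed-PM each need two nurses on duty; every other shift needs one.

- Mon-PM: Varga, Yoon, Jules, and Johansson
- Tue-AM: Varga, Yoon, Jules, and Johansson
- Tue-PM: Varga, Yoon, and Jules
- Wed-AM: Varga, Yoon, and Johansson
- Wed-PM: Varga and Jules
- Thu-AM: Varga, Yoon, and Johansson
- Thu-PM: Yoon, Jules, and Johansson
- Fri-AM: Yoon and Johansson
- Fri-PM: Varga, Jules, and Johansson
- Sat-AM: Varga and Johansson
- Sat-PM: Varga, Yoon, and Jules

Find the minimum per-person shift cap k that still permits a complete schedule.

With 4 nurses and 15 worker-slots to fill, someone must work at least ⌈15/4⌉ = 4 shifts, so k ≥ 4.
k = 4 works: Mon-PM→Jules+Johansson, Tue-AM→Jules+Johansson, Tue-PM→Varga, Wed-AM→Varga+Yoon, Wed-PM→Varga+Jules, Thu-AM→Yoon, Thu-PM→Yoon, Fri-AM→Yoon, Fri-PM→Johansson, Sat-AM→Varga, Sat-PM→Jules.
Loads: Varga 4, Yoon 4, Jules 4, Johansson 3 — all ≤ 4.

4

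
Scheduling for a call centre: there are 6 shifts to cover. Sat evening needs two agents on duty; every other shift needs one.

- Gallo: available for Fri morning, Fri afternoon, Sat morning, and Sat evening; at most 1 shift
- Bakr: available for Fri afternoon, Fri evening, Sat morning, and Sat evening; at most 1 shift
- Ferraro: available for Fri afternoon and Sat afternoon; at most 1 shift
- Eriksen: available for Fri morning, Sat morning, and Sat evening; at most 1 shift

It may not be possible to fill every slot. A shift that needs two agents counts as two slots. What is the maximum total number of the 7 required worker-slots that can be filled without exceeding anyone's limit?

Total capacity across all agents is 1+1+1+1 = 4, and 7 slots are needed, so at most 4 can be filled.
An assignment achieving 4: Fri morning→Gallo, Fri evening→Bakr, Sat morning→Eriksen, Sat afternoon→Ferraro.
Loads: Gallo 1/1, Bakr 1/1, Ferraro 1/1, Eriksen 1/1.

4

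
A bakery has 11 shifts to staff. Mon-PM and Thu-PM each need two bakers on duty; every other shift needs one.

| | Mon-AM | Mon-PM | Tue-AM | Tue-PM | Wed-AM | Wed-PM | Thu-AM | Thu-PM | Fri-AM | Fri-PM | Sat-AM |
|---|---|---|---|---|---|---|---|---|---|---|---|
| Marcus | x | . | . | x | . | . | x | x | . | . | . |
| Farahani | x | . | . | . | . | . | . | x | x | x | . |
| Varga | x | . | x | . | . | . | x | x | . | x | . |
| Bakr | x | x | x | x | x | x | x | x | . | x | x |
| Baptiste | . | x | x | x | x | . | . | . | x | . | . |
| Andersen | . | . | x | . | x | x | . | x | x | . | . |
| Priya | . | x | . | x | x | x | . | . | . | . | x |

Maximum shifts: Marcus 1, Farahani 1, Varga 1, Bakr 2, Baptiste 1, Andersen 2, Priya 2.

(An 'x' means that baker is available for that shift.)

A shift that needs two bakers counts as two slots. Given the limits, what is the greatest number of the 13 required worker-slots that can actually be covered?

10

Total capacity across all bakers is 1+1+1+2+1+2+2 = 10, and 13 slots are needed, so at most 10 can be filled.
An assignment achieving 10: Mon-PM→Bakr+Baptiste, Tue-AM→Andersen, Tue-PM→Priya, Wed-AM→Priya, Wed-PM→Andersen, Thu-AM→Marcus, Fri-AM→Farahani, Fri-PM→Varga, Sat-AM→Bakr.
Loads: Marcus 1/1, Farahani 1/1, Varga 1/1, Bakr 2/2, Baptiste 1/1, Andersen 2/2, Priya 2/2.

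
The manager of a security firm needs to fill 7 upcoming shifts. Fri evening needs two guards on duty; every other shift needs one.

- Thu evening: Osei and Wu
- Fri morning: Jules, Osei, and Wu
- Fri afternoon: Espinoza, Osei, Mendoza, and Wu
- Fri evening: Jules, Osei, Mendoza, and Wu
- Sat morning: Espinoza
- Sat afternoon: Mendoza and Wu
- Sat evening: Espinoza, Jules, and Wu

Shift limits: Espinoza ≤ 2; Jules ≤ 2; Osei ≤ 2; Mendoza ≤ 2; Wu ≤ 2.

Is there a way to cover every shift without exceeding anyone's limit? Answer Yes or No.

Yes

Sat morning can only be covered by Espinoza, so that assignment is forced.
One valid schedule: Thu evening→Osei, Fri morning→Jules, Fri afternoon→Osei, Fri evening→Jules+Mendoza, Sat morning→Espinoza, Sat afternoon→Mendoza, Sat evening→Espinoza.
Loads: Espinoza 2/2, Jules 2/2, Osei 2/2, Mendoza 2/2, Wu 0/2 — all within limits.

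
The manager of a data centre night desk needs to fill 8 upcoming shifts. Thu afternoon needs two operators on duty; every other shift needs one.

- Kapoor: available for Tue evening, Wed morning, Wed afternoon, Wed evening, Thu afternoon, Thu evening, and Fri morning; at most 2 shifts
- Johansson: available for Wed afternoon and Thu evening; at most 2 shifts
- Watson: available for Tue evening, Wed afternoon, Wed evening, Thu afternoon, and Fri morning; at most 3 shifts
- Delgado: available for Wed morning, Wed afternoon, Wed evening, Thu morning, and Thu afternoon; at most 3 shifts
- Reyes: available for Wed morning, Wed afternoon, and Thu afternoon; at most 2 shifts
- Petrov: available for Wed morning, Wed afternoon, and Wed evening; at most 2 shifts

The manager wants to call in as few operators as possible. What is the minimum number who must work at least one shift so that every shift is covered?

4

9 slots to fill and no one can take more than 3, so at least ⌈9/3⌉ = 3 operators are needed.
Any 3 operators together have capacity at most 3+3+2 = 8 < 9 slots, so 3 can never suffice.
Kapoor, Johansson, Watson, and Delgado alone can cover everything: Tue evening→Kapoor, Wed morning→Kapoor, Wed afternoon→Johansson, Wed evening→Watson, Thu morning→Delgado, Thu afternoon→Watson+Delgado, Thu evening→Johansson, Fri morning→Watson.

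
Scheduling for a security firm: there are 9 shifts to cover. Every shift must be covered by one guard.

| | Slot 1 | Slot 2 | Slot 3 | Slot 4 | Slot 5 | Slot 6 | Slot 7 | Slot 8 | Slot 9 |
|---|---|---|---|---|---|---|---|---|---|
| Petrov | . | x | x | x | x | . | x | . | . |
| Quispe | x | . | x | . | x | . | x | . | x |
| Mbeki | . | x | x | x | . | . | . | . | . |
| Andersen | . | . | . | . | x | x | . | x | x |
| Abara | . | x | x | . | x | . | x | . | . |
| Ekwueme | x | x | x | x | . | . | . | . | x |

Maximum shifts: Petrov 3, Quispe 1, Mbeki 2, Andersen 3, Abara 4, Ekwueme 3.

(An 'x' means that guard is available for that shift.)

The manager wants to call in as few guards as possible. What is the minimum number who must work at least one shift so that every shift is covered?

9 slots to fill and no one can take more than 4, so at least ⌈9/4⌉ = 3 guards are needed.
Petrov, Andersen, and Ekwueme alone can cover everything: Slot 1→Ekwueme, Slot 2→Petrov, Slot 3→Petrov, Slot 4→Ekwueme, Slot 5→Andersen, Slot 6→Andersen, Slot 7→Petrov, Slot 8→Andersen, Slot 9→Ekwueme.

3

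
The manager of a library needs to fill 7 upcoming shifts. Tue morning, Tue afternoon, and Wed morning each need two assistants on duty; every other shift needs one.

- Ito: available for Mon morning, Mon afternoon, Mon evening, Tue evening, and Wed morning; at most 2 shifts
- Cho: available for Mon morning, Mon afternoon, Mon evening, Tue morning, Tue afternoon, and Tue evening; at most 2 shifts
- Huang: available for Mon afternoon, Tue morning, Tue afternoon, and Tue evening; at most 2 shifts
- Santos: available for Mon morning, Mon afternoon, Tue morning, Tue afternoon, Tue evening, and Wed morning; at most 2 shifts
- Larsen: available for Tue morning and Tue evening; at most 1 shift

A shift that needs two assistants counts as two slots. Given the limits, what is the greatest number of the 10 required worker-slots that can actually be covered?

9

Total capacity across all assistants is 2+2+2+2+1 = 9, and 10 slots are needed, so at most 9 can be filled.
An assignment achieving 9: Mon morning→Cho, Mon afternoon→Huang, Mon evening→Ito, Tue morning→Santos+Larsen, Tue afternoon→Cho+Huang, Wed morning→Ito+Santos.
Loads: Ito 2/2, Cho 2/2, Huang 2/2, Santos 2/2, Larsen 1/1.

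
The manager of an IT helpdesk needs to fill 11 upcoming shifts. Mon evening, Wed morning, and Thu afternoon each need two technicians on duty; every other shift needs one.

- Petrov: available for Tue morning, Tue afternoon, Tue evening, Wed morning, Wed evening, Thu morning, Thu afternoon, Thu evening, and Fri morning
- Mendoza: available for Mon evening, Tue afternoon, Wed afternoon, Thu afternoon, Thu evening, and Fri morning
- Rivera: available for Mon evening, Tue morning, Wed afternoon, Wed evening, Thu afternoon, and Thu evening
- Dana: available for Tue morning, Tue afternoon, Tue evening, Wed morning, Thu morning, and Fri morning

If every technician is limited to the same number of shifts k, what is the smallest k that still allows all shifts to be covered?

With 4 technicians and 14 worker-slots to fill, someone must work at least ⌈14/4⌉ = 4 shifts, so k ≥ 4.
k = 4 works: Mon evening→Mendoza+Rivera, Tue morning→Rivera, Tue afternoon→Mendoza, Tue evening→Petrov, Wed morning→Petrov+Dana, Wed afternoon→Mendoza, Wed evening→Petrov, Thu morning→Petrov, Thu afternoon→Mendoza+Rivera, Thu evening→Rivera, Fri morning→Dana.
Loads: Petrov 4, Mendoza 4, Rivera 4, Dana 2 — all ≤ 4.

4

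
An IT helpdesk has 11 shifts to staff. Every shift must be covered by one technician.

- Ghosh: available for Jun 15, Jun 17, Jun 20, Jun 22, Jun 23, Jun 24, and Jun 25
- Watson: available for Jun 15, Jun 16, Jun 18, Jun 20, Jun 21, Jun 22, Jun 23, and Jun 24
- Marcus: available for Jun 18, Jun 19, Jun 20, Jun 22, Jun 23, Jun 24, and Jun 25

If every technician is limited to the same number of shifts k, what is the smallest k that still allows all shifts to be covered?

4

With 3 technicians and 11 worker-slots to fill, someone must work at least ⌈11/3⌉ = 4 shifts, so k ≥ 4.
k = 4 works: Jun 15→Ghosh, Jun 16→Watson, Jun 17→Ghosh, Jun 18→Watson, Jun 19→Marcus, Jun 20→Ghosh, Jun 21→Watson, Jun 22→Watson, Jun 23→Marcus, Jun 24→Marcus, Jun 25→Ghosh.
Loads: Ghosh 4, Watson 4, Marcus 3 — all ≤ 4.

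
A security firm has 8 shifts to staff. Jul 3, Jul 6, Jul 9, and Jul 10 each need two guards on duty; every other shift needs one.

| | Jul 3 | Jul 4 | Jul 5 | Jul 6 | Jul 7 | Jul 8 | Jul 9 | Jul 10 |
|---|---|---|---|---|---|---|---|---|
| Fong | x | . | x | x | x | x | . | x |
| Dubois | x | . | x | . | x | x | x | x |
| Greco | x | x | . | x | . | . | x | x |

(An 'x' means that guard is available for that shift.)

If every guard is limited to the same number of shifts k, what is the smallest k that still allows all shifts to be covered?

4

With 3 guards and 12 worker-slots to fill, someone must work at least ⌈12/3⌉ = 4 shifts, so k ≥ 4.
k = 4 works: Jul 3→Fong+Dubois, Jul 4→Greco, Jul 5→Fong, Jul 6→Fong+Greco, Jul 7→Fong, Jul 8→Dubois, Jul 9→Dubois+Greco, Jul 10→Dubois+Greco.
Loads: Fong 4, Dubois 4, Greco 4 — all ≤ 4.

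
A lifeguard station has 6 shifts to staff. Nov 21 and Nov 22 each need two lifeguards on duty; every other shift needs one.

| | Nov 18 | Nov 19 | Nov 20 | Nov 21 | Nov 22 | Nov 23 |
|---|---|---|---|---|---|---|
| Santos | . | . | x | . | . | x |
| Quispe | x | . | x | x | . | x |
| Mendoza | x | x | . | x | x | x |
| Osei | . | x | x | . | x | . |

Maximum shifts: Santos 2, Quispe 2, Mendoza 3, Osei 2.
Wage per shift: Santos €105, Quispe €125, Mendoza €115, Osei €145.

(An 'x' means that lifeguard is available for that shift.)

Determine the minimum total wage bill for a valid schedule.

Nov 21 can only be covered by Quispe and Mendoza, so that assignment is forced.
Nov 22 can only be covered by Mendoza and Osei, so that assignment is forced.
Picking the cheapest available lifeguard for each shift independently would cost €940, but that ignores the shift limits.
An optimal schedule: Nov 18→Quispe, Nov 19→Mendoza, Nov 20→Santos, Nov 21→Quispe+Mendoza, Nov 22→Mendoza+Osei, Nov 23→Santos.
Total: 125 + 115 + 105 + 125 + 115 + 115 + 145 + 105 = €950.

€950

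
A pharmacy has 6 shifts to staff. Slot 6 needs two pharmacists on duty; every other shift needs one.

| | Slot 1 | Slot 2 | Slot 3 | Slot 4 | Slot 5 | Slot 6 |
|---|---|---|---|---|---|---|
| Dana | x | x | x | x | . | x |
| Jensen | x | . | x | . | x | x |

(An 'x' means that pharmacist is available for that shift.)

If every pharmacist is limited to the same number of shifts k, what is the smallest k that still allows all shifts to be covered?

4

With 2 pharmacists and 7 worker-slots to fill, someone must work at least ⌈7/2⌉ = 4 shifts, so k ≥ 4.
k = 4 works: Slot 1→Dana, Slot 2→Dana, Slot 3→Jensen, Slot 4→Dana, Slot 5→Jensen, Slot 6→Dana+Jensen.
Loads: Dana 4, Jensen 3 — all ≤ 4.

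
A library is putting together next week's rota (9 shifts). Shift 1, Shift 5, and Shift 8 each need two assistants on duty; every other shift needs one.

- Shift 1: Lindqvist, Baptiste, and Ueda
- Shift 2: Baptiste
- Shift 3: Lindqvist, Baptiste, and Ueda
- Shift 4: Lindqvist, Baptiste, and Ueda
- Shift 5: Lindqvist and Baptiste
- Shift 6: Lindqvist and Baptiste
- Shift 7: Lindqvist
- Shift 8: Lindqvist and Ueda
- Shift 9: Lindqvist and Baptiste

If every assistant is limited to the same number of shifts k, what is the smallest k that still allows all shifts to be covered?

With 3 assistants and 12 worker-slots to fill, someone must work at least ⌈12/3⌉ = 4 shifts, so k ≥ 4.
k = 4 works: Shift 1→Baptiste+Ueda, Shift 2→Baptiste, Shift 3→Ueda, Shift 4→Ueda, Shift 5→Lindqvist+Baptiste, Shift 6→Lindqvist, Shift 7→Lindqvist, Shift 8→Lindqvist+Ueda, Shift 9→Baptiste.
Loads: Lindqvist 4, Baptiste 4, Ueda 4 — all ≤ 4.

4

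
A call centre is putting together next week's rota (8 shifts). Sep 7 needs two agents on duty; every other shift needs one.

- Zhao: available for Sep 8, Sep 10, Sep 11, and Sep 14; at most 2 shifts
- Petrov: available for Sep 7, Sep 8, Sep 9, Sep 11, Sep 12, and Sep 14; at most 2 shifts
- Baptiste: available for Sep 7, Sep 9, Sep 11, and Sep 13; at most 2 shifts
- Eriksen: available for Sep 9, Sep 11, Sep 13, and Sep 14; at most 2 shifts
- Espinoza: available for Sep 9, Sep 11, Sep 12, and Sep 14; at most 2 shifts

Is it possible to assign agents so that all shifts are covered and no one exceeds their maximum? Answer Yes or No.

Sep 7 can only be covered by Petrov and Baptiste, so that assignment is forced.
Sep 10 can only be covered by Zhao, so that assignment is forced.
One valid schedule: Sep 7→Petrov+Baptiste, Sep 8→Zhao, Sep 9→Eriksen, Sep 10→Zhao, Sep 11→Espinoza, Sep 12→Petrov, Sep 13→Baptiste, Sep 14→Eriksen.
Loads: Zhao 2/2, Petrov 2/2, Baptiste 2/2, Eriksen 2/2, Espinoza 1/2 — all within limits.

Yes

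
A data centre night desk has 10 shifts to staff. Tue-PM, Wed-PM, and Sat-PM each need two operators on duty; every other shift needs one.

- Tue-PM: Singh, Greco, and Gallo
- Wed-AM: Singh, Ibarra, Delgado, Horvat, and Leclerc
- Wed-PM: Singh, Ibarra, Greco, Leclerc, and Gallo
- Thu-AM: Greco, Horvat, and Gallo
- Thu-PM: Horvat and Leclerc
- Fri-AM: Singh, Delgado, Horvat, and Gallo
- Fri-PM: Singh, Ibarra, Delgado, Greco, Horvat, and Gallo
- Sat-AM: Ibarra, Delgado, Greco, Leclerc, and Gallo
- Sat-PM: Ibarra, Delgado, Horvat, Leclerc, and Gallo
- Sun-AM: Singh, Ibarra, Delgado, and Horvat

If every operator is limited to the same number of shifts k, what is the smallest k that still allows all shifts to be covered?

With 7 operators and 13 worker-slots to fill, someone must work at least ⌈13/7⌉ = 2 shifts, so k ≥ 2.
k = 2 works: Tue-PM→Singh+Greco, Wed-AM→Ibarra, Wed-PM→Leclerc+Gallo, Thu-AM→Greco, Thu-PM→Horvat, Fri-AM→Singh, Fri-PM→Delgado, Sat-AM→Delgado, Sat-PM→Horvat+Leclerc, Sun-AM→Ibarra.
Loads: Singh 2, Ibarra 2, Delgado 2, Greco 2, Horvat 2, Leclerc 2, Gallo 1 — all ≤ 2.

2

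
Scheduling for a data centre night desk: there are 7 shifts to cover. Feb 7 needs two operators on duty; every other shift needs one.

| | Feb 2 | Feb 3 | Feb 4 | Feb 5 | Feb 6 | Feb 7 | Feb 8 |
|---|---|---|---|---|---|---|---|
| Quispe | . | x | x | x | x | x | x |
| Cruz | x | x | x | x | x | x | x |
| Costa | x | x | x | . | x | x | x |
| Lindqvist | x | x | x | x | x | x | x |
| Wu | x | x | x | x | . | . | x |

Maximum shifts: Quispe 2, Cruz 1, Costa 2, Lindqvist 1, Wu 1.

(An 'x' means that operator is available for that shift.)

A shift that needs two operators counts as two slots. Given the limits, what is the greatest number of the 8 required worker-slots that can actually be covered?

7

Total capacity across all operators is 2+1+2+1+1 = 7, and 8 slots are needed, so at most 7 can be filled.
An assignment achieving 7: Feb 2→Cruz, Feb 3→Costa, Feb 4→Wu, Feb 5→Quispe, Feb 6→Quispe, Feb 7→Costa+Lindqvist.
Loads: Quispe 2/2, Cruz 1/1, Costa 2/2, Lindqvist 1/1, Wu 1/1.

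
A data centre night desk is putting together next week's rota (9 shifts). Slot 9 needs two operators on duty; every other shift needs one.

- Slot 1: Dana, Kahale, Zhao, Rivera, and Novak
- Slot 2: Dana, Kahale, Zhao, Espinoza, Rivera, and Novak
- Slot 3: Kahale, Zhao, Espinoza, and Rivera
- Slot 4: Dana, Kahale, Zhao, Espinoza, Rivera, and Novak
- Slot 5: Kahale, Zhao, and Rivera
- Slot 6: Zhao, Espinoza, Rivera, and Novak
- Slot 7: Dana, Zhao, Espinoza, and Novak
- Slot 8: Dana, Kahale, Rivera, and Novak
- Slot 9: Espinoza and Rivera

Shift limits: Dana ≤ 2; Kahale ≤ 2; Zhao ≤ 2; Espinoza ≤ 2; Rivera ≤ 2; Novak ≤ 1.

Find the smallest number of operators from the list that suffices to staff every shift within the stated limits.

5

10 slots to fill and no one can take more than 2, so at least ⌈10/2⌉ = 5 operators are needed.
Dana, Kahale, Zhao, Espinoza, and Rivera alone can cover everything: Slot 1→Kahale, Slot 2→Espinoza, Slot 3→Zhao, Slot 4→Rivera, Slot 5→Kahale, Slot 6→Zhao, Slot 7→Dana, Slot 8→Dana, Slot 9→Espinoza+Rivera.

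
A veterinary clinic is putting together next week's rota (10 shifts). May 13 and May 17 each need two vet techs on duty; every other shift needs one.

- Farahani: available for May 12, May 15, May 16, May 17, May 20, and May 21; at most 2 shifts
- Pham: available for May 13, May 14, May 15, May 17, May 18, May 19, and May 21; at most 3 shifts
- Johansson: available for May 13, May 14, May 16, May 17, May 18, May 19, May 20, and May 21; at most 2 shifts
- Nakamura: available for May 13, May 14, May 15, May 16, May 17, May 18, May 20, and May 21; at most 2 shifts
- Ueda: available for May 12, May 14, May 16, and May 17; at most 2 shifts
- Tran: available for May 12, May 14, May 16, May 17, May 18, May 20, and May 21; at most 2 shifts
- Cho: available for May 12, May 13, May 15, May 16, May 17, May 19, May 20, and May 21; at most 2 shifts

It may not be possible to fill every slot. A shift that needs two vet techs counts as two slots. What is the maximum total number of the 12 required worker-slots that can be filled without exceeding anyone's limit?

12

Total capacity across all vet techs is 2+3+2+2+2+2+2 = 15, and 12 slots are needed, so at most 12 can be filled.
An assignment achieving 12: May 12→Farahani, May 13→Pham+Johansson, May 14→Johansson, May 15→Farahani, May 16→Nakamura, May 17→Ueda+Tran, May 18→Pham, May 19→Pham, May 20→Nakamura, May 21→Tran.
Loads: Farahani 2/2, Pham 3/3, Johansson 2/2, Nakamura 2/2, Ueda 1/2, Tran 2/2, Cho 0/2.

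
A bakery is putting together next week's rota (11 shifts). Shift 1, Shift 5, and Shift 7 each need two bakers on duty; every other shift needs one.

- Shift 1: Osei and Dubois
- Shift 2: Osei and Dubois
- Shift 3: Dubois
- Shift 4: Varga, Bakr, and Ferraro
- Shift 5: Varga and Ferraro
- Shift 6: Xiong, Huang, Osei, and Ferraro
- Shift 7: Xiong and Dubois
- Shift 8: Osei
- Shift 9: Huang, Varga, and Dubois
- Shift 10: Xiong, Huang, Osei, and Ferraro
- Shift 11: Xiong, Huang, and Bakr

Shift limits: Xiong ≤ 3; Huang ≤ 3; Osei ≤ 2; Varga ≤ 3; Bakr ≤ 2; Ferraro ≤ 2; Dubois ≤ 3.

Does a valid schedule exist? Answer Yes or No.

No

Total capacity is 18 and 14 slots are needed, so capacity alone doesn't rule it out.
Shifts {Shift 1, Shift 2, Shift 3, Shift 7, Shift 8} need 7 worker-slots in total, but the bakers available for any of those shifts (Xiong, Osei, and Dubois) can supply at most 6 among them. So no valid schedule exists.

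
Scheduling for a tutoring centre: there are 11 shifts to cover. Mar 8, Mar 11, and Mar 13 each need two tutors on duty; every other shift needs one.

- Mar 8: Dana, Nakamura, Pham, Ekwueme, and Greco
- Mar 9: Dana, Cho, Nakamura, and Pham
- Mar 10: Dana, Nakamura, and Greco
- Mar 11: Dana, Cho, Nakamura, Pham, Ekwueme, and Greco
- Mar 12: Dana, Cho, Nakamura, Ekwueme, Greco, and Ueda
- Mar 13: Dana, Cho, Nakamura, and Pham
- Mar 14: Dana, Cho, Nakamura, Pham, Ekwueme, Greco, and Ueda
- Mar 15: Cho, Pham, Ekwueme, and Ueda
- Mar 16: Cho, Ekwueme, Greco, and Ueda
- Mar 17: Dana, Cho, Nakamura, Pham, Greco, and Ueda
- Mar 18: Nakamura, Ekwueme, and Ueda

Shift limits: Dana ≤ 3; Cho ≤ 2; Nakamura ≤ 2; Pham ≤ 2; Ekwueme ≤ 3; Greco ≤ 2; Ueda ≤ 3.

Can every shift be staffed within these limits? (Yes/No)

One valid schedule: Mar 8→Ekwueme+Greco, Mar 9→Dana, Mar 10→Dana, Mar 11→Ekwueme+Greco, Mar 12→Dana, Mar 13→Nakamura+Pham, Mar 14→Ekwueme, Mar 15→Cho, Mar 16→Cho, Mar 17→Pham, Mar 18→Nakamura.
Loads: Dana 3/3, Cho 2/2, Nakamura 2/2, Pham 2/2, Ekwueme 3/3, Greco 2/2, Ueda 0/3 — all within limits.

Yes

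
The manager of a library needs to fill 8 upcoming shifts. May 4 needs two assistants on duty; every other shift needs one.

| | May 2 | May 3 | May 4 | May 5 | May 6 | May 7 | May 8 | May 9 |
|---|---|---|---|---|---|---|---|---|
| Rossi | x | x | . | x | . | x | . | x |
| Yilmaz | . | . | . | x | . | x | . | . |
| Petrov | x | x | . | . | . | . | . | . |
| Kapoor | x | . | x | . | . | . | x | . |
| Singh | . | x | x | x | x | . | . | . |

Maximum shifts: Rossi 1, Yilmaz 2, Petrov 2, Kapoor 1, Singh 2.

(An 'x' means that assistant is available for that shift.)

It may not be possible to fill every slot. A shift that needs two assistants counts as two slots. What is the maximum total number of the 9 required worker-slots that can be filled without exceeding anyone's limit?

Total capacity across all assistants is 1+2+2+1+2 = 8, and 9 slots are needed, so at most 8 can be filled.
An assignment achieving 8: May 2→Petrov, May 3→Petrov, May 4→Singh, May 5→Yilmaz, May 6→Singh, May 7→Yilmaz, May 8→Kapoor, May 9→Rossi.
Loads: Rossi 1/1, Yilmaz 2/2, Petrov 2/2, Kapoor 1/1, Singh 2/2.

8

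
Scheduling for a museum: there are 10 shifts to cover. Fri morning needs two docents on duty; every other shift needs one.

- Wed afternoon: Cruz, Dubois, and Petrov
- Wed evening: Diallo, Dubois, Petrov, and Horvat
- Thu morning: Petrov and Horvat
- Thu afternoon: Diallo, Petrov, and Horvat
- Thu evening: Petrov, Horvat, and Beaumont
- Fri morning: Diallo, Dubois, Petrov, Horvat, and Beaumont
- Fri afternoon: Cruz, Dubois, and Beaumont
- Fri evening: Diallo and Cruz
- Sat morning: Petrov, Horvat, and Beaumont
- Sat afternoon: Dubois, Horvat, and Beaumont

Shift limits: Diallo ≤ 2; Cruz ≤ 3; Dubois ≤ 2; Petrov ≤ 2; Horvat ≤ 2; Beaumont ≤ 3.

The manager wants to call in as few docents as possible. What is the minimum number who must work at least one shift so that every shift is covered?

5

11 slots to fill and no one can take more than 3, so at least ⌈11/3⌉ = 4 docents are needed.
Any 4 docents together have capacity at most 3+3+2+2 = 10 < 11 slots, so 4 can never suffice.
Diallo, Cruz, Dubois, Petrov, and Horvat alone can cover everything: Wed afternoon→Cruz, Wed evening→Diallo, Thu morning→Petrov, Thu afternoon→Diallo, Thu evening→Petrov, Fri morning→Dubois+Horvat, Fri afternoon→Cruz, Fri evening→Cruz, Sat morning→Horvat, Sat afternoon→Dubois.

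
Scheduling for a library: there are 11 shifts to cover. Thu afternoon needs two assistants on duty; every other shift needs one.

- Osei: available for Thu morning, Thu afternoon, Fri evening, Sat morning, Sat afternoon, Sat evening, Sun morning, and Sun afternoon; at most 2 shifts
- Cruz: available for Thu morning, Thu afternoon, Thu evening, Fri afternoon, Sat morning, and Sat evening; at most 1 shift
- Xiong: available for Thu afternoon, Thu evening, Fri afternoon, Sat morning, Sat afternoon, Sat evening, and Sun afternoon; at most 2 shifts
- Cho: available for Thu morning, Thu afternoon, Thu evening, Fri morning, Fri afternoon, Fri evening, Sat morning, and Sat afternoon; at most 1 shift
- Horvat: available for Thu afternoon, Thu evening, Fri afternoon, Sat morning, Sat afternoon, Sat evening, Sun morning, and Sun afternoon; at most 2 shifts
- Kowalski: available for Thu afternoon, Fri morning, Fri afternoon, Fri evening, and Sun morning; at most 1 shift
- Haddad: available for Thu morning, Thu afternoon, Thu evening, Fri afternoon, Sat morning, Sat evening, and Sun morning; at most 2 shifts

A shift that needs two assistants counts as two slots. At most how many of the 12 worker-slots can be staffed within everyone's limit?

11

Total capacity across all assistants is 2+1+2+1+2+1+2 = 11, and 12 slots are needed, so at most 11 can be filled.
An assignment achieving 11: Thu morning→Cruz, Thu afternoon→Haddad, Thu evening→Xiong, Fri morning→Cho, Fri afternoon→Kowalski, Fri evening→Osei, Sat morning→Haddad, Sat afternoon→Xiong, Sat evening→Horvat, Sun morning→Horvat, Sun afternoon→Osei.
Loads: Osei 2/2, Cruz 1/1, Xiong 2/2, Cho 1/1, Horvat 2/2, Kowalski 1/1, Haddad 2/2.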